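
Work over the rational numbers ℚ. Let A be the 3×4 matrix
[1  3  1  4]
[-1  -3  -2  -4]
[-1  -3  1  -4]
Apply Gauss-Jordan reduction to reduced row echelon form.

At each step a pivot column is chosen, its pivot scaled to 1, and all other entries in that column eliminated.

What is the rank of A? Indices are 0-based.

pivot(0,0)=1: scale R0 → (1, 3, 1, 4)
  clear (1,0): R1 −= (-1)R0 → (0, 0, -1, 0)
  clear (2,0): R2 −= (-1)R0 → (0, 0, 2, 0)
col 1: no nonzero at/below row 1; advance.
pivot(1,2)=-1: scale R1 → (0, 0, 1, 0)
  clear (0,2): R0 −= (1)R1 → (1, 3, 0, 4)
  clear (2,2): R2 −= (2)R1 → (0, 0, 0, 0)
col 3: no nonzero at/below row 2; advance.

rank = 2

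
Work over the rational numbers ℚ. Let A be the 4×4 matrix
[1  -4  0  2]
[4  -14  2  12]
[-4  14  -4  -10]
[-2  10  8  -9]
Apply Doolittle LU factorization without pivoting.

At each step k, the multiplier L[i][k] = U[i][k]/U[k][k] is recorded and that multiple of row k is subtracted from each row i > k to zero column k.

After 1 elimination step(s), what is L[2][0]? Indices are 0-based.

L[2][0] = -4

[col 0] pivot 1
  R1 -= 4*R0 → (0, 2, 2, 4)  (L[1][0] := 4)
  R2 -= -4*R0 → (0, -2, -4, -2)  (L[2][0] := -4)
  R3 -= -2*R0 → (0, 2, 8, -5)  (L[3][0] := -2)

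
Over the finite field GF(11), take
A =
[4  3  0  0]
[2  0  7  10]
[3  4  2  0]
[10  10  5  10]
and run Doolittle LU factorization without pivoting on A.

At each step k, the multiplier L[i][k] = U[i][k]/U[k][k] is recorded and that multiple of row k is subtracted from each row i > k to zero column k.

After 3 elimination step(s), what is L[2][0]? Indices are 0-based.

Step 1: pivot at (0,0) is 4.
  row1 ← row1 − (6)·row0  ⇒  L[1][0]=6, U row1=(0, 4, 7, 10)
  row2 ← row2 − (9)·row0  ⇒  L[2][0]=9, U row2=(0, 10, 2, 0)
  row3 ← row3 − (8)·row0  ⇒  L[3][0]=8, U row3=(0, 8, 5, 10)
Step 2: pivot at (1,1) is 4.
  row2 ← row2 − (8)·row1  ⇒  L[2][1]=8, U row2=(0, 0, 1, 8)
  row3 ← row3 − (2)·row1  ⇒  L[3][1]=2, U row3=(0, 0, 2, 1)
Step 3: pivot at (2,2) is 1.
  row3 ← row3 − (2)·row2  ⇒  L[3][2]=2, U row3=(0, 0, 0, 7)

L[2][0] = 9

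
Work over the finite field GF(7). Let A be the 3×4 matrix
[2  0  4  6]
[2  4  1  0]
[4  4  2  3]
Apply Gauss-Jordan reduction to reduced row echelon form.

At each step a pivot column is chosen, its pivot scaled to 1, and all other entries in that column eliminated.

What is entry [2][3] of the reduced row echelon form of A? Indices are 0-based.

[1] R0 /= 2  ⇒  (1, 0, 2, 3)
     R1 -= 2·R0  ⇒  (0, 4, 4, 1)
     R2 -= 4·R0  ⇒  (0, 4, 1, 5)
[2] R1 /= 4  ⇒  (0, 1, 1, 2)
     R2 -= 4·R1  ⇒  (0, 0, 4, 4)
[3] R2 /= 4  ⇒  (0, 0, 1, 1)
     R0 -= 2·R2  ⇒  (1, 0, 0, 1)
     R1 -= 1·R2  ⇒  (0, 1, 0, 1)

M[2][3] = 1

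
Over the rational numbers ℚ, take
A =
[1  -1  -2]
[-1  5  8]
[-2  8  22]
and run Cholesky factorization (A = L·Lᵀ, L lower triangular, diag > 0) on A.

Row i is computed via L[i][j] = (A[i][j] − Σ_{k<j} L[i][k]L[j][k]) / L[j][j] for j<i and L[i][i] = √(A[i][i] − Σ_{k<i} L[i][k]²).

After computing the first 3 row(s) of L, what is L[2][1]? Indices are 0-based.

Step 1: L[0][0] = √(1) = 1.
  L[1][0] = (-1) / L[0][0] = -1.
Step 2: L[1][1] = √(4) = 2.
  L[2][0] = (-2) / L[0][0] = -2.
  L[2][1] = (6) / L[1][1] = 3.
Step 3: L[2][2] = √(9) = 3.

L[2][1] = 3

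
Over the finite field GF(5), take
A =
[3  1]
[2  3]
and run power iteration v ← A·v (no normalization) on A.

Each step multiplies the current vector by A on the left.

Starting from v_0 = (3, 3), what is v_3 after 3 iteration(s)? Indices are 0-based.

v_0 = (3, 3).
v_1 = A·v_0 = (2, 0).
v_2 = A·v_1 = (1, 4).
v_3 = A·v_2 = (2, 4).

v_3 = (2, 4)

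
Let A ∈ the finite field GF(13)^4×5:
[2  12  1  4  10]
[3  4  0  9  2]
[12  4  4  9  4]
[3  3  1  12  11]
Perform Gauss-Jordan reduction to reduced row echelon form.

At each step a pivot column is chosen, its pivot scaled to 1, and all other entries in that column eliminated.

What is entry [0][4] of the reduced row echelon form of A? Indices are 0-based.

M[0][4] = 7

pivot(0,0)=2: scale R0 → (1, 6, 7, 2, 5)
  clear (1,0): R1 −= (3)R0 → (0, 12, 5, 3, 0)
  clear (2,0): R2 −= (12)R0 → (0, 10, 11, 11, 9)
  clear (3,0): R3 −= (3)R0 → (0, 11, 6, 6, 9)
pivot(1,1)=12: scale R1 → (0, 1, 8, 10, 0)
  clear (0,1): R0 −= (6)R1 → (1, 0, 11, 7, 5)
  clear (2,1): R2 −= (10)R1 → (0, 0, 9, 2, 9)
  clear (3,1): R3 −= (11)R1 → (0, 0, 9, 0, 9)
pivot(2,2)=9: scale R2 → (0, 0, 1, 6, 1)
  clear (0,2): R0 −= (11)R2 → (1, 0, 0, 6, 7)
  clear (1,2): R1 −= (8)R2 → (0, 1, 0, 1, 5)
  clear (3,2): R3 −= (9)R2 → (0, 0, 0, 11, 0)
pivot(3,3)=11: scale R3 → (0, 0, 0, 1, 0)
  clear (0,3): R0 −= (6)R3 → (1, 0, 0, 0, 7)
  clear (1,3): R1 −= (1)R3 → (0, 1, 0, 0, 5)
  clear (2,3): R2 −= (6)R3 → (0, 0, 1, 0, 1)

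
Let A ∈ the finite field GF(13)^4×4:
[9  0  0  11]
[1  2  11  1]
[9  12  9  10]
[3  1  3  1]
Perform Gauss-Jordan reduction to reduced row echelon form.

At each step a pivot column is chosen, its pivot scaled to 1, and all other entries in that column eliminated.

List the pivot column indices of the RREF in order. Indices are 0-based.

pivot columns: 0, 1, 2, 3

[1] R0 /= 9  ⇒  (1, 0, 0, 7)
     R1 -= 1·R0  ⇒  (0, 2, 11, 7)
     R2 -= 9·R0  ⇒  (0, 12, 9, 12)
     R3 -= 3·R0  ⇒  (0, 1, 3, 6)
[2] R1 /= 2  ⇒  (0, 1, 12, 10)
     R2 -= 12·R1  ⇒  (0, 0, 8, 9)
     R3 -= 1·R1  ⇒  (0, 0, 4, 9)
[3] R2 /= 8  ⇒  (0, 0, 1, 6)
     R1 -= 12·R2  ⇒  (0, 1, 0, 3)
     R3 -= 4·R2  ⇒  (0, 0, 0, 11)
[4] R3 /= 11  ⇒  (0, 0, 0, 1)
     R0 -= 7·R3  ⇒  (1, 0, 0, 0)
     R1 -= 3·R3  ⇒  (0, 1, 0, 0)
     R2 -= 6·R3  ⇒  (0, 0, 1, 0)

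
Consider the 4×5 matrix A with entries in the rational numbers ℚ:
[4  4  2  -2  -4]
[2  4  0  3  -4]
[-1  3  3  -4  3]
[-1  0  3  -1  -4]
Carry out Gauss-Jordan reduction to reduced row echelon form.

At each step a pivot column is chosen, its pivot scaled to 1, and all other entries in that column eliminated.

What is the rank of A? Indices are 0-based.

rank = 4

[1] R0 /= 4  ⇒  (1, 1, 1/2, -1/2, -1)
     R1 -= 2·R0  ⇒  (0, 2, -1, 4, -2)
     R2 -= -1·R0  ⇒  (0, 4, 7/2, -9/2, 2)
     R3 -= -1·R0  ⇒  (0, 1, 7/2, -3/2, -5)
[2] R1 /= 2  ⇒  (0, 1, -1/2, 2, -1)
     R0 -= 1·R1  ⇒  (1, 0, 1, -5/2, 0)
     R2 -= 4·R1  ⇒  (0, 0, 11/2, -25/2, 6)
     R3 -= 1·R1  ⇒  (0, 0, 4, -7/2, -4)
[3] R2 /= 11/2  ⇒  (0, 0, 1, -25/11, 12/11)
     R0 -= 1·R2  ⇒  (1, 0, 0, -5/22, -12/11)
     R1 -= -1/2·R2  ⇒  (0, 1, 0, 19/22, -5/11)
     R3 -= 4·R2  ⇒  (0, 0, 0, 123/22, -92/11)
[4] R3 /= 123/22  ⇒  (0, 0, 0, 1, -184/123)
     R0 -= -5/22·R3  ⇒  (1, 0, 0, 0, -176/123)
     R1 -= 19/22·R3  ⇒  (0, 1, 0, 0, 103/123)
     R2 -= -25/11·R3  ⇒  (0, 0, 1, 0, -284/123)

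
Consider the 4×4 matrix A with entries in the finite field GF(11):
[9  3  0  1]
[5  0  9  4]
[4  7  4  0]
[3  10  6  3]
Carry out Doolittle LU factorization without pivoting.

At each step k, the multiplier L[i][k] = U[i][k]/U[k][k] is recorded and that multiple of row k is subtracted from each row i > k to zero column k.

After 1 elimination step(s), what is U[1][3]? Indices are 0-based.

[col 0] pivot 9
  R1 -= 3*R0 → (0, 2, 9, 1)  (L[1][0] := 3)
  R2 -= 9*R0 → (0, 2, 4, 2)  (L[2][0] := 9)
  R3 -= 4*R0 → (0, 9, 6, 10)  (L[3][0] := 4)

U[1][3] = 1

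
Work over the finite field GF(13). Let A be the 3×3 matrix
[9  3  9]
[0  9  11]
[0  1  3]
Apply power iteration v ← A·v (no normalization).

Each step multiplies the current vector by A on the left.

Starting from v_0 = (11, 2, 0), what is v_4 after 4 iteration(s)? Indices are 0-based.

v_4 = (9, 11, 10)

v_0 = (11, 2, 0).
v_1 = A·v_0 = (1, 5, 2).
v_2 = A·v_1 = (3, 2, 11).
v_3 = A·v_2 = (2, 9, 9).
v_4 = A·v_3 = (9, 11, 10).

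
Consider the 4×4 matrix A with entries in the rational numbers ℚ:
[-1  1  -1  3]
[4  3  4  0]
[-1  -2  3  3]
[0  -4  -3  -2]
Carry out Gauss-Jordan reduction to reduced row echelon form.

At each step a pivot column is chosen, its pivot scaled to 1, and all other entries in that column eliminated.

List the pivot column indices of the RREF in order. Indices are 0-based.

[1] R0 /= -1  ⇒  (1, -1, 1, -3)
     R1 -= 4·R0  ⇒  (0, 7, 0, 12)
     R2 -= -1·R0  ⇒  (0, -3, 4, 0)
[2] R1 /= 7  ⇒  (0, 1, 0, 12/7)
     R0 -= -1·R1  ⇒  (1, 0, 1, -9/7)
     R2 -= -3·R1  ⇒  (0, 0, 4, 36/7)
     R3 -= -4·R1  ⇒  (0, 0, -3, 34/7)
[3] R2 /= 4  ⇒  (0, 0, 1, 9/7)
     R0 -= 1·R2  ⇒  (1, 0, 0, -18/7)
     R3 -= -3·R2  ⇒  (0, 0, 0, 61/7)
[4] R3 /= 61/7  ⇒  (0, 0, 0, 1)
     R0 -= -18/7·R3  ⇒  (1, 0, 0, 0)
     R1 -= 12/7·R3  ⇒  (0, 1, 0, 0)
     R2 -= 9/7·R3  ⇒  (0, 0, 1, 0)

pivot columns: 0, 1, 2, 3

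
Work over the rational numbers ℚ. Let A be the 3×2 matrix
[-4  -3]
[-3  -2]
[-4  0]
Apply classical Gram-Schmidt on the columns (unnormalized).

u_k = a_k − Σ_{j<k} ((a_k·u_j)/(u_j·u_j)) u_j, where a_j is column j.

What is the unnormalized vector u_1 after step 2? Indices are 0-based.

u_1 = (-51/41, -28/41, 72/41)

Step 1: u_0 = a_0 = (-4, -3, -4).
Step 2: u_1 = a_1 − (18/41)·u_0 = (-51/41, -28/41, 72/41).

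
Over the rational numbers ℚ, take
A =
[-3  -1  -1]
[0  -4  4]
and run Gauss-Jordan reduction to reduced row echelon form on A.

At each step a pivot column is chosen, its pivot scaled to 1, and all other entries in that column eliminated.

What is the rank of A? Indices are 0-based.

[1] R0 /= -3  ⇒  (1, 1/3, 1/3)
[2] R1 /= -4  ⇒  (0, 1, -1)
     R0 -= 1/3·R1  ⇒  (1, 0, 2/3)

rank = 2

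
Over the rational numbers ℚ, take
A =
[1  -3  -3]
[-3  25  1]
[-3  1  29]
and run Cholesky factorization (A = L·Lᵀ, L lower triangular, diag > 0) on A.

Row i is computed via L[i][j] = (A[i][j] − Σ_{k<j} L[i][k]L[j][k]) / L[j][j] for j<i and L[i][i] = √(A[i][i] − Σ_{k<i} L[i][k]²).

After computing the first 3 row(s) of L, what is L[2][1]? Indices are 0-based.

L[2][1] = -2

Step 1: L[0][0] = √(1) = 1.
  L[1][0] = (-3) / L[0][0] = -3.
Step 2: L[1][1] = √(16) = 4.
  L[2][0] = (-3) / L[0][0] = -3.
  L[2][1] = (-8) / L[1][1] = -2.
Step 3: L[2][2] = √(16) = 4.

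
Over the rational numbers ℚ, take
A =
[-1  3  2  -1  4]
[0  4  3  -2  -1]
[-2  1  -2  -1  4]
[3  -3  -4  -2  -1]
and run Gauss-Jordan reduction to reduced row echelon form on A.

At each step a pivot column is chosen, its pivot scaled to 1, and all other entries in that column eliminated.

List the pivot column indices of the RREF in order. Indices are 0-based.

pivot columns: 0, 1, 2, 3

pivot(0,0)=-1: scale R0 → (1, -3, -2, 1, -4)
  clear (2,0): R2 −= (-2)R0 → (0, -5, -6, 1, -4)
  clear (3,0): R3 −= (3)R0 → (0, 6, 2, -5, 11)
pivot(1,1)=4: scale R1 → (0, 1, 3/4, -1/2, -1/4)
  clear (0,1): R0 −= (-3)R1 → (1, 0, 1/4, -1/2, -19/4)
  clear (2,1): R2 −= (-5)R1 → (0, 0, -9/4, -3/2, -21/4)
  clear (3,1): R3 −= (6)R1 → (0, 0, -5/2, -2, 25/2)
pivot(2,2)=-9/4: scale R2 → (0, 0, 1, 2/3, 7/3)
  clear (0,2): R0 −= (1/4)R2 → (1, 0, 0, -2/3, -16/3)
  clear (1,2): R1 −= (3/4)R2 → (0, 1, 0, -1, -2)
  clear (3,2): R3 −= (-5/2)R2 → (0, 0, 0, -1/3, 55/3)
pivot(3,3)=-1/3: scale R3 → (0, 0, 0, 1, -55)
  clear (0,3): R0 −= (-2/3)R3 → (1, 0, 0, 0, -42)
  clear (1,3): R1 −= (-1)R3 → (0, 1, 0, 0, -57)
  clear (2,3): R2 −= (2/3)R3 → (0, 0, 1, 0, 39)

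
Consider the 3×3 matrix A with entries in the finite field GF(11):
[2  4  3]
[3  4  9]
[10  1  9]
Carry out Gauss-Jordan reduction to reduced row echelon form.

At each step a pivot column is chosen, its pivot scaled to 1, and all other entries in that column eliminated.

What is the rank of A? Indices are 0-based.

rank = 3

pivot(0,0)=2: scale R0 → (1, 2, 7)
  clear (1,0): R1 −= (3)R0 → (0, 9, 10)
  clear (2,0): R2 −= (10)R0 → (0, 3, 5)
pivot(1,1)=9: scale R1 → (0, 1, 6)
  clear (0,1): R0 −= (2)R1 → (1, 0, 6)
  clear (2,1): R2 −= (3)R1 → (0, 0, 9)
pivot(2,2)=9: scale R2 → (0, 0, 1)
  clear (0,2): R0 −= (6)R2 → (1, 0, 0)
  clear (1,2): R1 −= (6)R2 → (0, 1, 0)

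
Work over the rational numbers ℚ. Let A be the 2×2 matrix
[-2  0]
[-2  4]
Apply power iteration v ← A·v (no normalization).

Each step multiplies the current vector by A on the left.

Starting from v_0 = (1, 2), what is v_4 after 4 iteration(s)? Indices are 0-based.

v_4 = (16, 432)

v_0 = (1, 2).
v_1 = A·v_0 = (-2, 6).
v_2 = A·v_1 = (4, 28).
v_3 = A·v_2 = (-8, 104).
v_4 = A·v_3 = (16, 432).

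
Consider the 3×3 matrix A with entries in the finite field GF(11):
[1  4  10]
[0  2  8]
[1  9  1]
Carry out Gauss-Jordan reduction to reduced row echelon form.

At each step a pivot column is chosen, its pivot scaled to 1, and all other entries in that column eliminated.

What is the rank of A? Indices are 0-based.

[1] R0 /= 1  ⇒  (1, 4, 10)
     R2 -= 1·R0  ⇒  (0, 5, 2)
[2] R1 /= 2  ⇒  (0, 1, 4)
     R0 -= 4·R1  ⇒  (1, 0, 5)
     R2 -= 5·R1  ⇒  (0, 0, 4)
[3] R2 /= 4  ⇒  (0, 0, 1)
     R0 -= 5·R2  ⇒  (1, 0, 0)
     R1 -= 4·R2  ⇒  (0, 1, 0)

rank = 3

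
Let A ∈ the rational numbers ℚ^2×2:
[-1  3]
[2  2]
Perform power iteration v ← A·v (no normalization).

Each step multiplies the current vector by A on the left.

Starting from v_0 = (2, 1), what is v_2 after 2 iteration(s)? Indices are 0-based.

v_2 = (17, 14)

v_0 = (2, 1).
v_1 = A·v_0 = (1, 6).
v_2 = A·v_1 = (17, 14).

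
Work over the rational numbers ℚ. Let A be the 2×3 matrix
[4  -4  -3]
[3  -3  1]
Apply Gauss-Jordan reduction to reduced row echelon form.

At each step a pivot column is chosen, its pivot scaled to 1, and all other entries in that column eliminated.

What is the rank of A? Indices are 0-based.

step 1: normalize row 0 (÷4) = (1, -1, -3/4)
  row 1: subtract 3×row0 = (0, 0, 13/4)
skip col 1 (zero from row 1)
step 2: normalize row 1 (÷13/4) = (0, 0, 1)
  row 0: subtract -3/4×row1 = (1, -1, 0)

rank = 2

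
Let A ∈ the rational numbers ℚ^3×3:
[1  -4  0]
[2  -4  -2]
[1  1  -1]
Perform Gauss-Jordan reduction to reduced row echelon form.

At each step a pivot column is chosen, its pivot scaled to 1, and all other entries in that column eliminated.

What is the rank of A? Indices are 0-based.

rank = 3

[1] R0 /= 1  ⇒  (1, -4, 0)
     R1 -= 2·R0  ⇒  (0, 4, -2)
     R2 -= 1·R0  ⇒  (0, 5, -1)
[2] R1 /= 4  ⇒  (0, 1, -1/2)
     R0 -= -4·R1  ⇒  (1, 0, -2)
     R2 -= 5·R1  ⇒  (0, 0, 3/2)
[3] R2 /= 3/2  ⇒  (0, 0, 1)
     R0 -= -2·R2  ⇒  (1, 0, 0)
     R1 -= -1/2·R2  ⇒  (0, 1, 0)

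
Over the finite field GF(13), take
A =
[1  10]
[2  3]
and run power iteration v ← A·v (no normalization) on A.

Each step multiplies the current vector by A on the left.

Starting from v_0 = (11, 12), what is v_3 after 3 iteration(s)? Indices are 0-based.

v_0 = (11, 12).
v_1 = A·v_0 = (1, 6).
v_2 = A·v_1 = (9, 7).
v_3 = A·v_2 = (1, 0).

v_3 = (1, 0)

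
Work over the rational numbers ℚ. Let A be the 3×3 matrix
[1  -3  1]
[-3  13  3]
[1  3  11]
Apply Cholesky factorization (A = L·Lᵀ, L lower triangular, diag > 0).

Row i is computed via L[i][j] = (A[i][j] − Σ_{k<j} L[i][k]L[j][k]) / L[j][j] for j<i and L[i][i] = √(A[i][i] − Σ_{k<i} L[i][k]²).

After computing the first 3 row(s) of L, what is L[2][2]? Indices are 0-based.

Step 1: L[0][0] = √(1) = 1.
  L[1][0] = (-3) / L[0][0] = -3.
Step 2: L[1][1] = √(4) = 2.
  L[2][0] = (1) / L[0][0] = 1.
  L[2][1] = (6) / L[1][1] = 3.
Step 3: L[2][2] = √(1) = 1.

L[2][2] = 1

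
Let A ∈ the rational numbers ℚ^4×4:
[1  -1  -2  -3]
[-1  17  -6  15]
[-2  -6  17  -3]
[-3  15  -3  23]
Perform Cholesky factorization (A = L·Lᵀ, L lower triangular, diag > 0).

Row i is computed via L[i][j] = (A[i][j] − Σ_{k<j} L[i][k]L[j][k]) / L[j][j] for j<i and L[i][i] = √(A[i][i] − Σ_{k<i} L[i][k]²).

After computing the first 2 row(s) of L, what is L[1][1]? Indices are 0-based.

L[1][1] = 4

Step 1: L[0][0] = √(1) = 1.
  L[1][0] = (-1) / L[0][0] = -1.
Step 2: L[1][1] = √(16) = 4.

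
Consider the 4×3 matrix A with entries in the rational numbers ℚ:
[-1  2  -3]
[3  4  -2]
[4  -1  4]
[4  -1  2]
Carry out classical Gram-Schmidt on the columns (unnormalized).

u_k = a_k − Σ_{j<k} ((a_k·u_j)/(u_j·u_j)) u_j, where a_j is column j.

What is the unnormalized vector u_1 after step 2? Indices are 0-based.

Step 1: u_0 = a_0 = (-1, 3, 4, 4).
Step 2: u_1 = a_1 − (1/21)·u_0 = (43/21, 27/7, -25/21, -25/21).

u_1 = (43/21, 27/7, -25/21, -25/21)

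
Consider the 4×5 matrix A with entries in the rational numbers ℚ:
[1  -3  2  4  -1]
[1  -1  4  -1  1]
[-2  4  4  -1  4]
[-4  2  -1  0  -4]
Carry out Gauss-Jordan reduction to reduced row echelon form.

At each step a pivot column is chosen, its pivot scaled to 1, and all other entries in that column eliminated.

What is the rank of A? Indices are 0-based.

rank = 4

step 1: normalize row 0 (÷1) = (1, -3, 2, 4, -1)
  row 1: subtract 1×row0 = (0, 2, 2, -5, 2)
  row 2: subtract -2×row0 = (0, -2, 8, 7, 2)
  row 3: subtract -4×row0 = (0, -10, 7, 16, -8)
step 2: normalize row 1 (÷2) = (0, 1, 1, -5/2, 1)
  row 0: subtract -3×row1 = (1, 0, 5, -7/2, 2)
  row 2: subtract -2×row1 = (0, 0, 10, 2, 4)
  row 3: subtract -10×row1 = (0, 0, 17, -9, 2)
step 3: normalize row 2 (÷10) = (0, 0, 1, 1/5, 2/5)
  row 0: subtract 5×row2 = (1, 0, 0, -9/2, 0)
  row 1: subtract 1×row2 = (0, 1, 0, -27/10, 3/5)
  row 3: subtract 17×row2 = (0, 0, 0, -62/5, -24/5)
step 4: normalize row 3 (÷-62/5) = (0, 0, 0, 1, 12/31)
  row 0: subtract -9/2×row3 = (1, 0, 0, 0, 54/31)
  row 1: subtract -27/10×row3 = (0, 1, 0, 0, 51/31)
  row 2: subtract 1/5×row3 = (0, 0, 1, 0, 10/31)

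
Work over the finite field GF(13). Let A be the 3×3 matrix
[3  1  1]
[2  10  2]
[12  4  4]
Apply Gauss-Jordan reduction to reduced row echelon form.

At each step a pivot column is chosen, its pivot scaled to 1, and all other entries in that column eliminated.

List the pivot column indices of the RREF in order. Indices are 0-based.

pivot(0,0)=3: scale R0 → (1, 9, 9)
  clear (1,0): R1 −= (2)R0 → (0, 5, 10)
  clear (2,0): R2 −= (12)R0 → (0, 0, 0)
pivot(1,1)=5: scale R1 → (0, 1, 2)
  clear (0,1): R0 −= (9)R1 → (1, 0, 4)
col 2: no nonzero at/below row 2; advance.

pivot columns: 0, 1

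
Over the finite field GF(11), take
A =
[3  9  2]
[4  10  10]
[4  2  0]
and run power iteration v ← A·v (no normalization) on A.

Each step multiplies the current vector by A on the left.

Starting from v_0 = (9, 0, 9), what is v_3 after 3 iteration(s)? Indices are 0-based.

v_0 = (9, 0, 9).
v_1 = A·v_0 = (1, 5, 3).
v_2 = A·v_1 = (10, 7, 3).
v_3 = A·v_2 = (0, 8, 10).

v_3 = (0, 8, 10)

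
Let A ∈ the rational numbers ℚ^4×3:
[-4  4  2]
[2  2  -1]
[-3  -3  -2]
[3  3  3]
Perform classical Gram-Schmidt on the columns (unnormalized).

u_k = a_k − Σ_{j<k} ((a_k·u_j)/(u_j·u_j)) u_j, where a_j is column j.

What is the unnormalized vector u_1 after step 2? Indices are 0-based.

u_1 = (88/19, 32/19, -48/19, 48/19)

Step 1: u_0 = a_0 = (-4, 2, -3, 3).
Step 2: u_1 = a_1 − (3/19)·u_0 = (88/19, 32/19, -48/19, 48/19).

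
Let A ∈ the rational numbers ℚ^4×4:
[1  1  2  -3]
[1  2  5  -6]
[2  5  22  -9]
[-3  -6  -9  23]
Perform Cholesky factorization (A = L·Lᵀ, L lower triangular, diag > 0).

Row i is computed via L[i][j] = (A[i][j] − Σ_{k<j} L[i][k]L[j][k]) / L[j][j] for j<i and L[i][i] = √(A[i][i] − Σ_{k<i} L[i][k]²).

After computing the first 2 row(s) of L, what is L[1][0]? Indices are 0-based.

L[1][0] = 1

Step 1: L[0][0] = √(1) = 1.
  L[1][0] = (1) / L[0][0] = 1.
Step 2: L[1][1] = √(1) = 1.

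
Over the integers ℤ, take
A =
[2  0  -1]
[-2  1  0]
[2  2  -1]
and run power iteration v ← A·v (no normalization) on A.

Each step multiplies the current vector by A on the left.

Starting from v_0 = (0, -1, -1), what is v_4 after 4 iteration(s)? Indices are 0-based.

v_4 = (11, -19, -7)

v_0 = (0, -1, -1).
v_1 = A·v_0 = (1, -1, -1).
v_2 = A·v_1 = (3, -3, 1).
v_3 = A·v_2 = (5, -9, -1).
v_4 = A·v_3 = (11, -19, -7).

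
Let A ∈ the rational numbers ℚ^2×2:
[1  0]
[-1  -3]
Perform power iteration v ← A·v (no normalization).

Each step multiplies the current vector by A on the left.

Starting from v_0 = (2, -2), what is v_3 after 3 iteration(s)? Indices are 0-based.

v_3 = (2, 40)

v_0 = (2, -2).
v_1 = A·v_0 = (2, 4).
v_2 = A·v_1 = (2, -14).
v_3 = A·v_2 = (2, 40).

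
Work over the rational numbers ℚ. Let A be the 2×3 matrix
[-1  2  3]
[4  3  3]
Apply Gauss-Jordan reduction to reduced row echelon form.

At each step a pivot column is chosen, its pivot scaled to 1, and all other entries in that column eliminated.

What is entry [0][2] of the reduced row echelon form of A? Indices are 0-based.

M[0][2] = -3/11

step 1: normalize row 0 (÷-1) = (1, -2, -3)
  row 1: subtract 4×row0 = (0, 11, 15)
step 2: normalize row 1 (÷11) = (0, 1, 15/11)
  row 0: subtract -2×row1 = (1, 0, -3/11)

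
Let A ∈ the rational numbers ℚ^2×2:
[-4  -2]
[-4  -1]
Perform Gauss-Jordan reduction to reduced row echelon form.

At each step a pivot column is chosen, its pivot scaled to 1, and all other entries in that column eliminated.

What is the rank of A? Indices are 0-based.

rank = 2

step 1: normalize row 0 (÷-4) = (1, 1/2)
  row 1: subtract -4×row0 = (0, 1)
step 2: normalize row 1 (÷1) = (0, 1)
  row 0: subtract 1/2×row1 = (1, 0)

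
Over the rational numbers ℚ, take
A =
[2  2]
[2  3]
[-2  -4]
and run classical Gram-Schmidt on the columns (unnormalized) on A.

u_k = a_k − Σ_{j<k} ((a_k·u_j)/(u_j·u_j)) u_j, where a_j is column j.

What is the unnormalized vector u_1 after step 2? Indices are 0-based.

u_1 = (-1, 0, -1)

Step 1: u_0 = a_0 = (2, 2, -2).
Step 2: u_1 = a_1 − (3/2)·u_0 = (-1, 0, -1).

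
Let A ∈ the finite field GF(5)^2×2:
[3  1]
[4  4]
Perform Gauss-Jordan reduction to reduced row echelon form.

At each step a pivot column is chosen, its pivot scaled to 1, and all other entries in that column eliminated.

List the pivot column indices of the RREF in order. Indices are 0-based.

pivot columns: 0, 1

[1] R0 /= 3  ⇒  (1, 2)
     R1 -= 4·R0  ⇒  (0, 1)
[2] R1 /= 1  ⇒  (0, 1)
     R0 -= 2·R1  ⇒  (1, 0)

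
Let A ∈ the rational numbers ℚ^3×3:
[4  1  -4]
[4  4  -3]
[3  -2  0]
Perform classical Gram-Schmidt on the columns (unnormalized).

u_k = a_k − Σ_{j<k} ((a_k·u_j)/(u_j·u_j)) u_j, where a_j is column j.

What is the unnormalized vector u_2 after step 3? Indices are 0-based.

Step 1: u_0 = a_0 = (4, 4, 3).
Step 2: u_1 = a_1 − (14/41)·u_0 = (-15/41, 108/41, -124/41).
Step 3: u_2 = a_2 − (-28/41)·u_0 − (-264/665)·u_1 = (-188/133, 517/665, 564/665).

u_2 = (-188/133, 517/665, 564/665)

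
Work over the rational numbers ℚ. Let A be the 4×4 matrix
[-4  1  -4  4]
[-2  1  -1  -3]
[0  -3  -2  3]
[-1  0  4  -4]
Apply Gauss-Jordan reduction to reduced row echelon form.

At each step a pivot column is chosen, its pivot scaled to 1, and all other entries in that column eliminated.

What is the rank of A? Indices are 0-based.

step 1: normalize row 0 (÷-4) = (1, -1/4, 1, -1)
  row 1: subtract -2×row0 = (0, 1/2, 1, -5)
  row 3: subtract -1×row0 = (0, -1/4, 5, -5)
step 2: normalize row 1 (÷1/2) = (0, 1, 2, -10)
  row 0: subtract -1/4×row1 = (1, 0, 3/2, -7/2)
  row 2: subtract -3×row1 = (0, 0, 4, -27)
  row 3: subtract -1/4×row1 = (0, 0, 11/2, -15/2)
step 3: normalize row 2 (÷4) = (0, 0, 1, -27/4)
  row 0: subtract 3/2×row2 = (1, 0, 0, 53/8)
  row 1: subtract 2×row2 = (0, 1, 0, 7/2)
  row 3: subtract 11/2×row2 = (0, 0, 0, 237/8)
step 4: normalize row 3 (÷237/8) = (0, 0, 0, 1)
  row 0: subtract 53/8×row3 = (1, 0, 0, 0)
  row 1: subtract 7/2×row3 = (0, 1, 0, 0)
  row 2: subtract -27/4×row3 = (0, 0, 1, 0)

rank = 4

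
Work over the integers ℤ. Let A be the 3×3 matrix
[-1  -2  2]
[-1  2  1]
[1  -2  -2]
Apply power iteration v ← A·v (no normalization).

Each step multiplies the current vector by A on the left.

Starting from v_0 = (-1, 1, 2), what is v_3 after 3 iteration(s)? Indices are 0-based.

v_3 = (41, 34, -41)

v_0 = (-1, 1, 2).
v_1 = A·v_0 = (3, 5, -7).
v_2 = A·v_1 = (-27, 0, 7).
v_3 = A·v_2 = (41, 34, -41).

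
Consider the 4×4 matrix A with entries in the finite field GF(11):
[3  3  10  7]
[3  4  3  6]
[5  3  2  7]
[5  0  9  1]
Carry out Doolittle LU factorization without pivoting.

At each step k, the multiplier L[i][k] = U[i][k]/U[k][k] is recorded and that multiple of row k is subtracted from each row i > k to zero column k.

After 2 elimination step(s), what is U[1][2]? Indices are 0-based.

U[1][2] = 4

k=0: U[0][0]=3
  eliminate (1,0): mult=1, new row 1: (0, 1, 4, 10); set L[1][0]=1
  eliminate (2,0): mult=9, new row 2: (0, 9, 0, 10); set L[2][0]=9
  eliminate (3,0): mult=9, new row 3: (0, 6, 7, 4); set L[3][0]=9
k=1: U[1][1]=1
  eliminate (2,1): mult=9, new row 2: (0, 0, 8, 8); set L[2][1]=9
  eliminate (3,1): mult=6, new row 3: (0, 0, 5, 10); set L[3][1]=6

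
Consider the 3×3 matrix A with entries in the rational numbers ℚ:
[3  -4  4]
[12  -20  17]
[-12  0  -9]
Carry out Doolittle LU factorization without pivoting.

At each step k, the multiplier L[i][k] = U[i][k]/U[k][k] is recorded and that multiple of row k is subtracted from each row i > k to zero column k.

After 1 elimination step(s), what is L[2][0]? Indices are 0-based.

Step 1: pivot at (0,0) is 3.
  row1 ← row1 − (4)·row0  ⇒  L[1][0]=4, U row1=(0, -4, 1)
  row2 ← row2 − (-4)·row0  ⇒  L[2][0]=-4, U row2=(0, -16, 7)

L[2][0] = -4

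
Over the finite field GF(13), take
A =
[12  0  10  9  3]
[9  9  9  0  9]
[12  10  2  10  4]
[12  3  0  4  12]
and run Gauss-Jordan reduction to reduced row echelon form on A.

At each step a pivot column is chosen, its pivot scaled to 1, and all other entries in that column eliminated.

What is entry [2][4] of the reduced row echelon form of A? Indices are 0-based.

pivot(0,0)=12: scale R0 → (1, 0, 3, 4, 10)
  clear (1,0): R1 −= (9)R0 → (0, 9, 8, 3, 10)
  clear (2,0): R2 −= (12)R0 → (0, 10, 5, 1, 1)
  clear (3,0): R3 −= (12)R0 → (0, 3, 3, 8, 9)
pivot(1,1)=9: scale R1 → (0, 1, 11, 9, 4)
  clear (2,1): R2 −= (10)R1 → (0, 0, 12, 2, 0)
  clear (3,1): R3 −= (3)R1 → (0, 0, 9, 7, 10)
pivot(2,2)=12: scale R2 → (0, 0, 1, 11, 0)
  clear (0,2): R0 −= (3)R2 → (1, 0, 0, 10, 10)
  clear (1,2): R1 −= (11)R2 → (0, 1, 0, 5, 4)
  clear (3,2): R3 −= (9)R2 → (0, 0, 0, 12, 10)
pivot(3,3)=12: scale R3 → (0, 0, 0, 1, 3)
  clear (0,3): R0 −= (10)R3 → (1, 0, 0, 0, 6)
  clear (1,3): R1 −= (5)R3 → (0, 1, 0, 0, 2)
  clear (2,3): R2 −= (11)R3 → (0, 0, 1, 0, 6)

M[2][4] = 6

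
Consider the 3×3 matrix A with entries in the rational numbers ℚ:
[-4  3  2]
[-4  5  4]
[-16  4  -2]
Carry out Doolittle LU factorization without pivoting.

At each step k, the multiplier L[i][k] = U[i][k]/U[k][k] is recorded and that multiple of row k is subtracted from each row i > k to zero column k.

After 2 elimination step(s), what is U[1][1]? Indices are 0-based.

k=0: U[0][0]=-4
  eliminate (1,0): mult=1, new row 1: (0, 2, 2); set L[1][0]=1
  eliminate (2,0): mult=4, new row 2: (0, -8, -10); set L[2][0]=4
k=1: U[1][1]=2
  eliminate (2,1): mult=-4, new row 2: (0, 0, -2); set L[2][1]=-4

U[1][1] = 2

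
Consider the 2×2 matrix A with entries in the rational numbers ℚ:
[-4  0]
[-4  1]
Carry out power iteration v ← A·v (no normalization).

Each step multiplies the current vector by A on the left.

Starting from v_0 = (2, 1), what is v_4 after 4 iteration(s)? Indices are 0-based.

v_0 = (2, 1).
v_1 = A·v_0 = (-8, -7).
v_2 = A·v_1 = (32, 25).
v_3 = A·v_2 = (-128, -103).
v_4 = A·v_3 = (512, 409).

v_4 = (512, 409)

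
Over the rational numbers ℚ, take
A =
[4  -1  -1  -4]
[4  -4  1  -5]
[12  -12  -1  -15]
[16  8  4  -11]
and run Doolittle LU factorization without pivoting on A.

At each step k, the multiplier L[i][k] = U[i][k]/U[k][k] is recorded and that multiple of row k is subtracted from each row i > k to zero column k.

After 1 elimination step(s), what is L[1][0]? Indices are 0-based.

L[1][0] = 1

[col 0] pivot 4
  R1 -= 1*R0 → (0, -3, 2, -1)  (L[1][0] := 1)
  R2 -= 3*R0 → (0, -9, 2, -3)  (L[2][0] := 3)
  R3 -= 4*R0 → (0, 12, 8, 5)  (L[3][0] := 4)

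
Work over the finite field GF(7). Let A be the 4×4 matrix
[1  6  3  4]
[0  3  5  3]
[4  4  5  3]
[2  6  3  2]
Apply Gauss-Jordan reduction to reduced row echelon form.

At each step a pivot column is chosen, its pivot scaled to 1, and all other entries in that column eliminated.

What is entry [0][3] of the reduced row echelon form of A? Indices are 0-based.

pivot(0,0)=1: scale R0 → (1, 6, 3, 4)
  clear (2,0): R2 −= (4)R0 → (0, 1, 0, 1)
  clear (3,0): R3 −= (2)R0 → (0, 1, 4, 1)
pivot(1,1)=3: scale R1 → (0, 1, 4, 1)
  clear (0,1): R0 −= (6)R1 → (1, 0, 0, 5)
  clear (2,1): R2 −= (1)R1 → (0, 0, 3, 0)
  clear (3,1): R3 −= (1)R1 → (0, 0, 0, 0)
pivot(2,2)=3: scale R2 → (0, 0, 1, 0)
  clear (1,2): R1 −= (4)R2 → (0, 1, 0, 1)
col 3: no nonzero at/below row 3; advance.

M[0][3] = 5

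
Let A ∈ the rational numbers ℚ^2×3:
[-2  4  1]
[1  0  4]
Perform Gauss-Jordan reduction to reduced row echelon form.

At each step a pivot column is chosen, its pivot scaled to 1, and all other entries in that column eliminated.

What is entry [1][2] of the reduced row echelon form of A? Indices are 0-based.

M[1][2] = 9/4

[1] R0 /= -2  ⇒  (1, -2, -1/2)
     R1 -= 1·R0  ⇒  (0, 2, 9/2)
[2] R1 /= 2  ⇒  (0, 1, 9/4)
     R0 -= -2·R1  ⇒  (1, 0, 4)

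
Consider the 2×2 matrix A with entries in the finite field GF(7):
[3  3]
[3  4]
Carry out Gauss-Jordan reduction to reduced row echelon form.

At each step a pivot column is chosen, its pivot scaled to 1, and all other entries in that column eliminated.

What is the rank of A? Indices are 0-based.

rank = 2

pivot(0,0)=3: scale R0 → (1, 1)
  clear (1,0): R1 −= (3)R0 → (0, 1)
pivot(1,1)=1: scale R1 → (0, 1)
  clear (0,1): R0 −= (1)R1 → (1, 0)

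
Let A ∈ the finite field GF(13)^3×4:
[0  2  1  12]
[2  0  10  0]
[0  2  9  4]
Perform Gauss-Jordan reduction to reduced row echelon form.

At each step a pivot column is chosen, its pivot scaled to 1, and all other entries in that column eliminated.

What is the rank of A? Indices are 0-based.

rank = 3

[1] R0 <-> R1
[1] R0 /= 2  ⇒  (1, 0, 5, 0)
[2] R1 /= 2  ⇒  (0, 1, 7, 6)
     R2 -= 2·R1  ⇒  (0, 0, 8, 5)
[3] R2 /= 8  ⇒  (0, 0, 1, 12)
     R0 -= 5·R2  ⇒  (1, 0, 0, 5)
     R1 -= 7·R2  ⇒  (0, 1, 0, 0)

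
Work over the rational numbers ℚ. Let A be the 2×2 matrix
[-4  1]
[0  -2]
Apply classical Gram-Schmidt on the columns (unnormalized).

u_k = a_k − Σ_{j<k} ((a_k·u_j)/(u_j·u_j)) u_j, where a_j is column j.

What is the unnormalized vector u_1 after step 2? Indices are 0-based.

u_1 = (0, -2)

Step 1: u_0 = a_0 = (-4, 0).
Step 2: u_1 = a_1 − (-1/4)·u_0 = (0, -2).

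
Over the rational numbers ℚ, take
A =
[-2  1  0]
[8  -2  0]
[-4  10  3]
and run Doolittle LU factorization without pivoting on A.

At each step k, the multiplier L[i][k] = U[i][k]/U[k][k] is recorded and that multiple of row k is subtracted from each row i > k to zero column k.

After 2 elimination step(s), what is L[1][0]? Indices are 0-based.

[col 0] pivot -2
  R1 -= -4*R0 → (0, 2, 0)  (L[1][0] := -4)
  R2 -= 2*R0 → (0, 8, 3)  (L[2][0] := 2)
[col 1] pivot 2
  R2 -= 4*R1 → (0, 0, 3)  (L[2][1] := 4)

L[1][0] = -4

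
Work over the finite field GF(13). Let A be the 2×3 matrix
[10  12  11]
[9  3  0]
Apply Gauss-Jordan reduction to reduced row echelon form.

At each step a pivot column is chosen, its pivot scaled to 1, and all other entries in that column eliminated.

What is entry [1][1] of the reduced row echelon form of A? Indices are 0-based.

[1] R0 /= 10  ⇒  (1, 9, 5)
     R1 -= 9·R0  ⇒  (0, 0, 7)
column 1 empty below row 1
[2] R1 /= 7  ⇒  (0, 0, 1)
     R0 -= 5·R1  ⇒  (1, 9, 0)

M[1][1] = 0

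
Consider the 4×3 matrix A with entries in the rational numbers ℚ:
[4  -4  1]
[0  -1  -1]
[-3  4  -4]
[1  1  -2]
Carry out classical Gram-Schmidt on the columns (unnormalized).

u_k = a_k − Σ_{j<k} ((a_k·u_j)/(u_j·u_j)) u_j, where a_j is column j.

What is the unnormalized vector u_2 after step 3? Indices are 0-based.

u_2 = (-153/155, -323/155, -221/155, -51/155)

Step 1: u_0 = a_0 = (4, 0, -3, 1).
Step 2: u_1 = a_1 − (-27/26)·u_0 = (2/13, -1, 23/26, 53/26).
Step 3: u_2 = a_2 − (7/13)·u_0 − (-168/155)·u_1 = (-153/155, -323/155, -221/155, -51/155).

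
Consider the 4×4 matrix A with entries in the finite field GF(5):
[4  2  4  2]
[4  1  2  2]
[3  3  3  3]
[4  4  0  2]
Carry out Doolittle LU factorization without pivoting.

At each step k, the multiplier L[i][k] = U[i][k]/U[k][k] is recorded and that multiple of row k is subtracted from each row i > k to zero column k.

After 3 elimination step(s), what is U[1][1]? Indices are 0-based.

U[1][1] = 4

Step 1: pivot at (0,0) is 4.
  row1 ← row1 − (1)·row0  ⇒  L[1][0]=1, U row1=(0, 4, 3, 0)
  row2 ← row2 − (2)·row0  ⇒  L[2][0]=2, U row2=(0, 4, 0, 4)
  row3 ← row3 − (1)·row0  ⇒  L[3][0]=1, U row3=(0, 2, 1, 0)
Step 2: pivot at (1,1) is 4.
  row2 ← row2 − (1)·row1  ⇒  L[2][1]=1, U row2=(0, 0, 2, 4)
  row3 ← row3 − (3)·row1  ⇒  L[3][1]=3, U row3=(0, 0, 2, 0)
Step 3: pivot at (2,2) is 2.
  row3 ← row3 − (1)·row2  ⇒  L[3][2]=1, U row3=(0, 0, 0, 1)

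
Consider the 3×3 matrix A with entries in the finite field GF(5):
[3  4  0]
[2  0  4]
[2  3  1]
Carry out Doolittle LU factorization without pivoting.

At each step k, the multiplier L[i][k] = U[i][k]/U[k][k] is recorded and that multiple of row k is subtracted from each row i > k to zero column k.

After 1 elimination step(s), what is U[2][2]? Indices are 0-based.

U[2][2] = 1

Step 1: pivot at (0,0) is 3.
  row1 ← row1 − (4)·row0  ⇒  L[1][0]=4, U row1=(0, 4, 4)
  row2 ← row2 − (4)·row0  ⇒  L[2][0]=4, U row2=(0, 2, 1)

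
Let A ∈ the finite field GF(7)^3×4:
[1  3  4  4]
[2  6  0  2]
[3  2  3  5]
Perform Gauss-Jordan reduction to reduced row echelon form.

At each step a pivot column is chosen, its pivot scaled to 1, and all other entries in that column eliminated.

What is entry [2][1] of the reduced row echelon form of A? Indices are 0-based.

step 1: normalize row 0 (÷1) = (1, 3, 4, 4)
  row 1: subtract 2×row0 = (0, 0, 6, 1)
  row 2: subtract 3×row0 = (0, 0, 5, 0)
skip col 1 (zero from row 1)
step 2: normalize row 1 (÷6) = (0, 0, 1, 6)
  row 0: subtract 4×row1 = (1, 3, 0, 1)
  row 2: subtract 5×row1 = (0, 0, 0, 5)
step 3: normalize row 2 (÷5) = (0, 0, 0, 1)
  row 0: subtract 1×row2 = (1, 3, 0, 0)
  row 1: subtract 6×row2 = (0, 0, 1, 0)

M[2][1] = 0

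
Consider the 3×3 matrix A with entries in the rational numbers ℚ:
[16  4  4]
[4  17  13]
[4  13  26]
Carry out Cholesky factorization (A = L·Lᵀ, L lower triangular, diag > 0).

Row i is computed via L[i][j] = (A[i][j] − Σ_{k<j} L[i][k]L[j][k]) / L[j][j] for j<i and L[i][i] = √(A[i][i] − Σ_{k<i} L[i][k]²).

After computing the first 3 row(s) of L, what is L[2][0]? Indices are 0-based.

L[2][0] = 1

Step 1: L[0][0] = √(16) = 4.
  L[1][0] = (4) / L[0][0] = 1.
Step 2: L[1][1] = √(16) = 4.
  L[2][0] = (4) / L[0][0] = 1.
  L[2][1] = (12) / L[1][1] = 3.
Step 3: L[2][2] = √(16) = 4.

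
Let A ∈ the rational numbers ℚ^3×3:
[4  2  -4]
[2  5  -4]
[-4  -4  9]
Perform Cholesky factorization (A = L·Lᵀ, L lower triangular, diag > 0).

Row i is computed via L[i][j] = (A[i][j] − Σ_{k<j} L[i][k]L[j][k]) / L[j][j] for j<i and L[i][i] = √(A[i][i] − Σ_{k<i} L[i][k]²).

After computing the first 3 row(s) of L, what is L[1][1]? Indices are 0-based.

Step 1: L[0][0] = √(4) = 2.
  L[1][0] = (2) / L[0][0] = 1.
Step 2: L[1][1] = √(4) = 2.
  L[2][0] = (-4) / L[0][0] = -2.
  L[2][1] = (-2) / L[1][1] = -1.
Step 3: L[2][2] = √(4) = 2.

L[1][1] = 2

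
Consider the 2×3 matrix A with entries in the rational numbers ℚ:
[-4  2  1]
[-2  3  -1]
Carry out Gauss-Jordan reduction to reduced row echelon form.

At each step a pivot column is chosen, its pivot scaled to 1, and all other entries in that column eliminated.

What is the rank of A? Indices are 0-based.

pivot(0,0)=-4: scale R0 → (1, -1/2, -1/4)
  clear (1,0): R1 −= (-2)R0 → (0, 2, -3/2)
pivot(1,1)=2: scale R1 → (0, 1, -3/4)
  clear (0,1): R0 −= (-1/2)R1 → (1, 0, -5/8)

rank = 2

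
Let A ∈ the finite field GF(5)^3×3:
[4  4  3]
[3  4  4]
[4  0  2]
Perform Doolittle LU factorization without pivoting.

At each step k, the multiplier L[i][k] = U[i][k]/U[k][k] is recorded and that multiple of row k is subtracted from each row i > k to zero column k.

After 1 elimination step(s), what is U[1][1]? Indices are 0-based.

U[1][1] = 1

k=0: U[0][0]=4
  eliminate (1,0): mult=2, new row 1: (0, 1, 3); set L[1][0]=2
  eliminate (2,0): mult=1, new row 2: (0, 1, 4); set L[2][0]=1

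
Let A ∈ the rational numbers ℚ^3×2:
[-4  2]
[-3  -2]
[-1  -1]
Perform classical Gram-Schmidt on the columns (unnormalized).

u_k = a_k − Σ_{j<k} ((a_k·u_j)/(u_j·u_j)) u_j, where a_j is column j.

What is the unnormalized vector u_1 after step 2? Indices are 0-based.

u_1 = (24/13, -55/26, -27/26)

Step 1: u_0 = a_0 = (-4, -3, -1).
Step 2: u_1 = a_1 − (-1/26)·u_0 = (24/13, -55/26, -27/26).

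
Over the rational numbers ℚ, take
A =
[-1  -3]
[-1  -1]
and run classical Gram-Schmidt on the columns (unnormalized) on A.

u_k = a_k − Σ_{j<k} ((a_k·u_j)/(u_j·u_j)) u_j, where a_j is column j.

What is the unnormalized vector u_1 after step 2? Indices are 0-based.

u_1 = (-1, 1)

Step 1: u_0 = a_0 = (-1, -1).
Step 2: u_1 = a_1 − (2)·u_0 = (-1, 1).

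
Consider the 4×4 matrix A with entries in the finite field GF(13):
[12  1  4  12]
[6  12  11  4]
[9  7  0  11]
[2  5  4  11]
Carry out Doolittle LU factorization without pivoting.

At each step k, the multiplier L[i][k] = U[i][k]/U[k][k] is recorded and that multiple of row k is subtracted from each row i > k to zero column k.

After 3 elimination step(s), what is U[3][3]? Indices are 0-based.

[col 0] pivot 12
  R1 -= 7*R0 → (0, 5, 9, 11)  (L[1][0] := 7)
  R2 -= 4*R0 → (0, 3, 10, 2)  (L[2][0] := 4)
  R3 -= 11*R0 → (0, 7, 12, 9)  (L[3][0] := 11)
[col 1] pivot 5
  R2 -= 11*R1 → (0, 0, 2, 11)  (L[2][1] := 11)
  R3 -= 4*R1 → (0, 0, 2, 4)  (L[3][1] := 4)
[col 2] pivot 2
  R3 -= 1*R2 → (0, 0, 0, 6)  (L[3][2] := 1)

U[3][3] = 6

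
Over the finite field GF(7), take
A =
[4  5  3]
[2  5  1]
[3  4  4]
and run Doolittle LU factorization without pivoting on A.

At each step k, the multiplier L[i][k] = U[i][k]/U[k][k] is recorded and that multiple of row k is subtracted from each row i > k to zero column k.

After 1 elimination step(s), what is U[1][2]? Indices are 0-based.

U[1][2] = 3

k=0: U[0][0]=4
  eliminate (1,0): mult=4, new row 1: (0, 6, 3); set L[1][0]=4
  eliminate (2,0): mult=6, new row 2: (0, 2, 0); set L[2][0]=6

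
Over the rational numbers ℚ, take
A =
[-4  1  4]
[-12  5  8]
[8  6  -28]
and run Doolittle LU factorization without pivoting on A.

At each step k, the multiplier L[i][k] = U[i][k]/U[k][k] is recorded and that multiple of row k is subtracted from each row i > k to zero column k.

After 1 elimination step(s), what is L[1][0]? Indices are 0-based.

L[1][0] = 3

k=0: U[0][0]=-4
  eliminate (1,0): mult=3, new row 1: (0, 2, -4); set L[1][0]=3
  eliminate (2,0): mult=-2, new row 2: (0, 8, -20); set L[2][0]=-2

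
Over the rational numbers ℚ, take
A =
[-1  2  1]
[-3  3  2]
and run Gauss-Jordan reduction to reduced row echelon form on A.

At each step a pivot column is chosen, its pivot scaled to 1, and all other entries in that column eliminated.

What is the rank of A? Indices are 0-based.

rank = 2

pivot(0,0)=-1: scale R0 → (1, -2, -1)
  clear (1,0): R1 −= (-3)R0 → (0, -3, -1)
pivot(1,1)=-3: scale R1 → (0, 1, 1/3)
  clear (0,1): R0 −= (-2)R1 → (1, 0, -1/3)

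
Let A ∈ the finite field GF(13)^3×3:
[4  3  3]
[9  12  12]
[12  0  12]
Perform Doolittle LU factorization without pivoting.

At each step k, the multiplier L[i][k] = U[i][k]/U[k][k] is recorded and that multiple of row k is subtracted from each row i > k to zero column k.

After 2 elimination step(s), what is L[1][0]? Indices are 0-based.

L[1][0] = 12

k=0: U[0][0]=4
  eliminate (1,0): mult=12, new row 1: (0, 2, 2); set L[1][0]=12
  eliminate (2,0): mult=3, new row 2: (0, 4, 3); set L[2][0]=3
k=1: U[1][1]=2
  eliminate (2,1): mult=2, new row 2: (0, 0, 12); set L[2][1]=2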